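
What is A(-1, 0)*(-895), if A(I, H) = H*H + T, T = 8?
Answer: -7160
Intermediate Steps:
A(I, H) = 8 + H² (A(I, H) = H*H + 8 = H² + 8 = 8 + H²)
A(-1, 0)*(-895) = (8 + 0²)*(-895) = (8 + 0)*(-895) = 8*(-895) = -7160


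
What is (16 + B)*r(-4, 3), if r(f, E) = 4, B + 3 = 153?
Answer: 664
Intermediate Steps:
B = 150 (B = -3 + 153 = 150)
(16 + B)*r(-4, 3) = (16 + 150)*4 = 166*4 = 664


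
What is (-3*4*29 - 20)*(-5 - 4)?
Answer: 3312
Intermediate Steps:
(-3*4*29 - 20)*(-5 - 4) = (-12*29 - 20)*(-9) = (-348 - 20)*(-9) = -368*(-9) = 3312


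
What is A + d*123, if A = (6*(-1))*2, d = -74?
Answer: -9114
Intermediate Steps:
A = -12 (A = -6*2 = -12)
A + d*123 = -12 - 74*123 = -12 - 9102 = -9114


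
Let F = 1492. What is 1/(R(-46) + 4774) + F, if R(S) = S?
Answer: 7054177/4728 ≈ 1492.0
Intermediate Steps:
1/(R(-46) + 4774) + F = 1/(-46 + 4774) + 1492 = 1/4728 + 1492 = 7054177/4728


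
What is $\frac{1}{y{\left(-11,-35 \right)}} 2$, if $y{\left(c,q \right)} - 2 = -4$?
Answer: $-1$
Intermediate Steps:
$y{\left(c,q \right)} = -2$ ($y{\left(c,q \right)} = 2 - 4 = -2$)
$\frac{1}{y{\left(-11,-35 \right)}} 2 = \frac{1}{-2} \cdot 2 = \left(- \frac{1}{2}\right) 2 = -1$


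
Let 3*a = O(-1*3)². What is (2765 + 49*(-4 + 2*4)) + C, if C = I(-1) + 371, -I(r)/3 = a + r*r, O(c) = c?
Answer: 3320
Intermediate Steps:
a = 3 (a = (-1*3)²/3 = (⅓)*(-3)² = (⅓)*9 = 3)
I(r) = -9 - 3*r² (I(r) = -3*(3 + r*r) = -3*(3 + r²) = -9 - 3*r²)
C = 359 (C = (-9 - 3*(-1)²) + 371 = (-9 - 3*1) + 371 = (-9 - 3) + 371 = -12 + 371 = 359)
(2765 + 49*(-4 + 2*4)) + C = (2765 + 49*(-4 + 2*4)) + 359 = (2765 + 49*(-4 + 8)) + 359 = (2765 + 49*4) + 359 = (2765 + 196) + 359 = 2961 + 359 = 3320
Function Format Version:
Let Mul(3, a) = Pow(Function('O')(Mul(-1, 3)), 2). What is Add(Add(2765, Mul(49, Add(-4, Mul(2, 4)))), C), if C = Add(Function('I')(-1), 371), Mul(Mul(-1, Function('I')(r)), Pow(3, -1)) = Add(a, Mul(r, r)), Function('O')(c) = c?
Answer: 3320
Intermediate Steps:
a = 3 (a = Mul(Rational(1, 3), Pow(Mul(-1, 3), 2)) = Mul(Rational(1, 3), Pow(-3, 2)) = Mul(Rational(1, 3), 9) = 3)
Function('I')(r) = Add(-9, Mul(-3, Pow(r, 2))) (Function('I')(r) = Mul(-3, Add(3, Mul(r, r))) = Mul(-3, Add(3, Pow(r, 2))) = Add(-9, Mul(-3, Pow(r, 2))))
C = 359 (C = Add(Add(-9, Mul(-3, Pow(-1, 2))), 371) = Add(Add(-9, Mul(-3, 1)), 371) = Add(Add(-9, -3), 371) = Add(-12, 371) = 359)
Add(Add(2765, Mul(49, Add(-4, Mul(2, 4)))), C) = Add(Add(2765, Mul(49, Add(-4, Mul(2, 4)))), 359) = Add(Add(2765, Mul(49, Add(-4, 8))), 359) = Add(Add(2765, Mul(49, 4)), 359) = Add(Add(2765, 196), 359) = Add(2961, 359) = 3320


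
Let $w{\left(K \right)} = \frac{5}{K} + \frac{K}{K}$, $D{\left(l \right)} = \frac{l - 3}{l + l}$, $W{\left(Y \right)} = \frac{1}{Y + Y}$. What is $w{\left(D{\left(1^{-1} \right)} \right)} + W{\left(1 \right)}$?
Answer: $- \frac{7}{2} \approx -3.5$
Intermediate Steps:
$W{\left(Y \right)} = \frac{1}{2 Y}$
$D{\left(l \right)} = \frac{-3 + l}{2 l}$
$w{\left(K \right)} = 1 + \frac{5}{K}$ ($w{\left(K \right)} = \frac{5}{K} + 1 = 1 + \frac{5}{K}$)
$w{\left(D{\left(1^{-1} \right)} \right)} + W{\left(1 \right)} = \frac{5 + \frac{-3 + 1^{-1}}{2 \cdot 1^{-1}}}{\frac{1}{2} \frac{1}{1^{-1}} \left(-3 + 1^{-1}\right)} + \frac{1}{2 \cdot 1} = \frac{5 + \frac{-3 + 1}{2 \cdot 1}}{\frac{1}{2} \cdot 1^{-1} \left(-3 + 1\right)} + \frac{1}{2} \cdot 1 = \frac{5 + \frac{1}{2} \cdot 1 \left(-2\right)}{\frac{1}{2} \cdot 1 \left(-2\right)} + \frac{1}{2} = \frac{5 - 1}{-1} + \frac{1}{2} = \left(-1\right) 4 + \frac{1}{2} = -4 + \frac{1}{2} = - \frac{7}{2}$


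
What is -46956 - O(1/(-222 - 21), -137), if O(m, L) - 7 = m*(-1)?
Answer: -11412010/243 ≈ -46963.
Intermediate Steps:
O(m, L) = 7 - m (O(m, L) = 7 + m*(-1) = 7 - m)
-46956 - O(1/(-222 - 21), -137) = -46956 - (7 - 1/(-222 - 21)) = -46956 - (7 - 1/(-243)) = -46956 - (7 - 1*(-1/243)) = -46956 - (7 + 1/243) = -46956 - 1*1702/243 = -46956 - 1702/243 = -11412010/243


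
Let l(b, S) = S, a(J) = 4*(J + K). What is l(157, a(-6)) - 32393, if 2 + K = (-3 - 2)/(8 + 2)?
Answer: -32427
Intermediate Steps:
K = -5/2 (K = -2 + (-3 - 2)/(8 + 2) = -2 - 5/10 = -2 - 5*1/10 = -2 - 1/2 = -5/2 ≈ -2.5000)
a(J) = -10 + 4*J (a(J) = 4*(J - 5/2) = 4*(-5/2 + J) = -10 + 4*J)
l(157, a(-6)) - 32393 = (-10 + 4*(-6)) - 32393 = (-10 - 24) - 32393 = -34 - 32393 = -32427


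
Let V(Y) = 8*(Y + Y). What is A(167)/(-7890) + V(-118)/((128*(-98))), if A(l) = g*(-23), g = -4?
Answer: 214723/1546440 ≈ 0.13885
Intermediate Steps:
V(Y) = 16*Y (V(Y) = 8*(2*Y) = 16*Y)
A(l) = 92 (A(l) = -4*(-23) = 92)
A(167)/(-7890) + V(-118)/((128*(-98))) = 92/(-7890) + (16*(-118))/((128*(-98))) = 92*(-1/7890) - 1888/(-12544) = -46/3945 - 1888*(-1/12544) = -46/3945 + 59/392 = 214723/1546440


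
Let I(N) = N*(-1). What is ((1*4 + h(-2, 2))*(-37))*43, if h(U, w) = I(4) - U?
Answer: -3182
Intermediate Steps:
I(N) = -N
h(U, w) = -4 - U (h(U, w) = -1*4 - U = -4 - U)
((1*4 + h(-2, 2))*(-37))*43 = ((1*4 + (-4 - 1*(-2)))*(-37))*43 = ((4 + (-4 + 2))*(-37))*43 = ((4 - 2)*(-37))*43 = (2*(-37))*43 = -74*43 = -3182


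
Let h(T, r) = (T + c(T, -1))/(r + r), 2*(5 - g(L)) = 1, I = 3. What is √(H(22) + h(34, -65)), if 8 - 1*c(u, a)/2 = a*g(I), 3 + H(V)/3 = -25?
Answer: I*√1427270/130 ≈ 9.1899*I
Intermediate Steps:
H(V) = -84 (H(V) = -9 + 3*(-25) = -9 - 75 = -84)
g(L) = 9/2 (g(L) = 5 - ½*1 = 5 - ½ = 9/2)
c(u, a) = 16 - 9*a (c(u, a) = 16 - 2*a*9/2 = 16 - 9*a)
h(T, r) = (25 + T)/(2*r) (h(T, r) = (T + (16 - 9*(-1)))/(r + r) = (T + (16 + 9))/((2*r)) = (T + 25)*(1/(2*r)) = (25 + T)*(1/(2*r)) = (25 + T)/(2*r))
√(H(22) + h(34, -65)) = √(-84 + (½)*(25 + 34)/(-65)) = √(-84 + (½)*(-1/65)*59) = √(-84 - 59/130) = √(-10979/130) = I*√1427270/130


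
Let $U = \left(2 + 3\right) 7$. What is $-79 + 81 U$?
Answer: $2756$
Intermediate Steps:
$U = 35$ ($U = 5 \cdot 7 = 35$)
$-79 + 81 U = -79 + 81 \cdot 35 = -79 + 2835 = 2756$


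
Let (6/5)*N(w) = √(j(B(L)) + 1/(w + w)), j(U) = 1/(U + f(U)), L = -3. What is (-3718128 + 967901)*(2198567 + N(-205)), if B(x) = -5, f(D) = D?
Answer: -6046558324709 - 2750227*I*√4305/246 ≈ -6.0466e+12 - 7.3353e+5*I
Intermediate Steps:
j(U) = 1/(2*U) (j(U) = 1/(U + U) = 1/(2*U))
N(w) = 5*√(-⅒ + 1/(2*w))/6 (N(w) = 5*√((½)/(-5) + 1/(w + w))/6 = 5*√((½)*(-⅕) + 1/(2*w))/6 = 5*√(-⅒ + 1/(2*w))/6)
(-3718128 + 967901)*(2198567 + N(-205)) = (-3718128 + 967901)*(2198567 + √10*√((5 - 1*(-205))/(-205))/12) = -2750227*(2198567 + √10*√(-(5 + 205)/205)/12) = -2750227*(2198567 + √10*√(-1/205*210)/12) = -2750227*(2198567 + √10*√(-42/41)/12) = -2750227*(2198567 + √10*(I*√1722/41)/12) = -2750227*(2198567 + I*√4305/246) = -6046558324709 - 2750227*I*√4305/246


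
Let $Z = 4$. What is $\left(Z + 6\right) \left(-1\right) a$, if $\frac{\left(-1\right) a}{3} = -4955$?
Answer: $-148650$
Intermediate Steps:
$a = 14865$ ($a = \left(-3\right) \left(-4955\right) = 14865$)
$\left(Z + 6\right) \left(-1\right) a = \left(4 + 6\right) \left(-1\right) 14865 = 10 \left(-1\right) 14865 = \left(-10\right) 14865 = -148650$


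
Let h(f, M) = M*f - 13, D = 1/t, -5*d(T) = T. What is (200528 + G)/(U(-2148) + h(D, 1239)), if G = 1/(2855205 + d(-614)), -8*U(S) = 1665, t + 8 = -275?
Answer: -209081558685768/235121967691 ≈ -889.25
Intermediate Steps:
t = -283 (t = -8 - 275 = -283)
U(S) = -1665/8 (U(S) = -⅛*1665 = -1665/8)
d(T) = -T/5
D = -1/283 (D = 1/(-283) = -1/283 ≈ -0.0035336)
h(f, M) = -13 + M*f
G = 5/14276639 (G = 1/(2855205 - ⅕*(-614)) = 1/(2855205 + 614/5) = 1/(14276639/5) = 5/14276639 ≈ 3.5022e-7)
(200528 + G)/(U(-2148) + h(D, 1239)) = (200528 + 5/14276639)/(-1665/8 + (-13 + 1239*(-1/283))) = 2862865865397/(14276639*(-1665/8 + (-13 - 1239/283))) = 2862865865397/(14276639*(-1665/8 - 4918/283)) = 2862865865397/(14276639*(-510539/2264)) = (2862865865397/14276639)*(-2264/510539) = -209081558685768/235121967691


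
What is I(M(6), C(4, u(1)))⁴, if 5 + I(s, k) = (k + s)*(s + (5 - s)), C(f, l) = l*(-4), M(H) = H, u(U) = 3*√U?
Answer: 1500625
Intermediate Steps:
C(f, l) = -4*l
I(s, k) = -5 + 5*k + 5*s (I(s, k) = -5 + (k + s)*(s + (5 - s)) = -5 + (k + s)*5 = -5 + (5*k + 5*s) = -5 + 5*k + 5*s)
I(M(6), C(4, u(1)))⁴ = (-5 + 5*(-12*√1) + 5*6)⁴ = (-5 + 5*(-12) + 30)⁴ = (-5 - 60 + 30)⁴ = (-35)⁴ = 1500625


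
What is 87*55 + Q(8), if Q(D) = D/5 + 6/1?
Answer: 23963/5 ≈ 4792.6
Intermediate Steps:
Q(D) = 6 + D/5 (Q(D) = D*(⅕) + 6*1 = D/5 + 6 = 6 + D/5)
87*55 + Q(8) = 87*55 + (6 + (⅕)*8) = 4785 + (6 + 8/5) = 4785 + 38/5 = 23963/5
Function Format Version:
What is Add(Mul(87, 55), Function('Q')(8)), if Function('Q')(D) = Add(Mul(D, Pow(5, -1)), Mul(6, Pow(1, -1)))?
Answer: Rational(23963, 5) ≈ 4792.6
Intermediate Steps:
Function('Q')(D) = Add(6, Mul(Rational(1, 5), D)) (Function('Q')(D) = Add(Mul(D, Rational(1, 5)), Mul(6, 1)) = Add(Mul(Rational(1, 5), D), 6) = Add(6, Mul(Rational(1, 5), D)))
Add(Mul(87, 55), Function('Q')(8)) = Add(Mul(87, 55), Add(6, Mul(Rational(1, 5), 8))) = Add(4785, Add(6, Rational(8, 5))) = Add(4785, Rational(38, 5)) = Rational(23963, 5)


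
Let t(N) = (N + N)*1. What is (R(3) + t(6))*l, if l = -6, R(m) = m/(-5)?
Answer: -342/5 ≈ -68.400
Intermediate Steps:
R(m) = -m/5 (R(m) = m*(-⅕) = -m/5)
t(N) = 2*N (t(N) = (2*N)*1 = 2*N)
(R(3) + t(6))*l = (-⅕*3 + 2*6)*(-6) = (-⅗ + 12)*(-6) = (57/5)*(-6) = -342/5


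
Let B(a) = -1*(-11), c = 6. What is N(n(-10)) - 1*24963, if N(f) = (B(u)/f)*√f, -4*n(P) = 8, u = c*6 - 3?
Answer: -24963 - 11*I*√2/2 ≈ -24963.0 - 7.7782*I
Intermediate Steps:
u = 33 (u = 6*6 - 3 = 36 - 3 = 33)
B(a) = 11
n(P) = -2 (n(P) = -¼*8 = -2)
N(f) = 11/√f (N(f) = (11/f)*√f = 11/√f)
N(n(-10)) - 1*24963 = 11/√(-2) - 1*24963 = 11*(-I*√2/2) - 24963 = -11*I*√2/2 - 24963 = -24963 - 11*I*√2/2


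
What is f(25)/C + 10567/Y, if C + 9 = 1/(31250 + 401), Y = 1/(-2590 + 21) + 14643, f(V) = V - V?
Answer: 27146623/37617866 ≈ 0.72164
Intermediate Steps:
f(V) = 0
Y = 37617866/2569 (Y = 1/(-2569) + 14643 = -1/2569 + 14643 = 37617866/2569 ≈ 14643.)
C = -284858/31651 (C = -9 + 1/(31250 + 401) = -9 + 1/31651 = -284858/31651 ≈ -9.0000)
f(25)/C + 10567/Y = 0/(-284858/31651) + 10567/(37617866/2569) = 0*(-31651/284858) + 10567*(2569/37617866) = 0 + 27146623/37617866 = 27146623/37617866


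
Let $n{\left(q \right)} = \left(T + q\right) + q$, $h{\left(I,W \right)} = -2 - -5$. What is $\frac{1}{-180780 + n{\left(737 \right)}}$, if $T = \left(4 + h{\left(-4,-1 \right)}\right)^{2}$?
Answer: $- \frac{1}{179257} \approx -5.5786 \cdot 10^{-6}$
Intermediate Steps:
$h{\left(I,W \right)} = 3$ ($h{\left(I,W \right)} = -2 + 5 = 3$)
$T = 49$ ($T = \left(4 + 3\right)^{2} = 7^{2} = 49$)
$n{\left(q \right)} = 49 + 2 q$ ($n{\left(q \right)} = \left(49 + q\right) + q = 49 + 2 q$)
$\frac{1}{-180780 + n{\left(737 \right)}} = \frac{1}{-180780 + \left(49 + 2 \cdot 737\right)} = \frac{1}{-180780 + \left(49 + 1474\right)} = \frac{1}{-180780 + 1523} = \frac{1}{-179257} = - \frac{1}{179257}$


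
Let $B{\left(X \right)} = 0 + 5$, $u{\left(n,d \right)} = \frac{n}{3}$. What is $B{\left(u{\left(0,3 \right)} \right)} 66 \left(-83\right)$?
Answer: $-27390$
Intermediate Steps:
$u{\left(n,d \right)} = \frac{n}{3}$ ($u{\left(n,d \right)} = n \frac{1}{3} = \frac{n}{3}$)
$B{\left(X \right)} = 5$
$B{\left(u{\left(0,3 \right)} \right)} 66 \left(-83\right) = 5 \cdot 66 \left(-83\right) = 330 \left(-83\right) = -27390$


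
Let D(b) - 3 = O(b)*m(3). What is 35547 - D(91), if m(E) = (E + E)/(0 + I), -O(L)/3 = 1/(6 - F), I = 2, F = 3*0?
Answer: 71091/2 ≈ 35546.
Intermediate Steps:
F = 0
O(L) = -½ (O(L) = -3/(6 - 1*0) = -3/(6 + 0) = -3/6 = -3*⅙ = -½)
m(E) = E (m(E) = (E + E)/(0 + 2) = (2*E)/2 = (2*E)*(½) = E)
D(b) = 3/2 (D(b) = 3 - ½*3 = 3 - 3/2 = 3/2)
35547 - D(91) = 35547 - 1*3/2 = 35547 - 3/2 = 71091/2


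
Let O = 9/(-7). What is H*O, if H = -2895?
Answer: 26055/7 ≈ 3722.1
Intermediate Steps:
O = -9/7 (O = 9*(-⅐) = -9/7 ≈ -1.2857)
H*O = -2895*(-9/7) = 26055/7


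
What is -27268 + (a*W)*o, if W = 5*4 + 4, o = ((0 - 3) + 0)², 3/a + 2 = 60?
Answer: -790448/29 ≈ -27257.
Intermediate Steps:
a = 3/58 (a = 3/(-2 + 60) = 3/58 ≈ 0.051724)
o = 9 (o = (-3 + 0)² = (-3)² = 9)
W = 24 (W = 20 + 4 = 24)
-27268 + (a*W)*o = -27268 + ((3/58)*24)*9 = -27268 + (36/29)*9 = -27268 + 324/29 = -790448/29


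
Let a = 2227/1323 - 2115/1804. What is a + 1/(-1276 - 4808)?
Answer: 103003025/201675474 ≈ 0.51074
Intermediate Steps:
a = 1219363/2386692 (a = 2227*(1/1323) - 2115*1/1804 = 2227/1323 - 2115/1804 = 1219363/2386692 ≈ 0.51090)
a + 1/(-1276 - 4808) = 1219363/2386692 + 1/(-1276 - 4808) = 1219363/2386692 + 1/(-6084) = 1219363/2386692 - 1/6084 = 103003025/201675474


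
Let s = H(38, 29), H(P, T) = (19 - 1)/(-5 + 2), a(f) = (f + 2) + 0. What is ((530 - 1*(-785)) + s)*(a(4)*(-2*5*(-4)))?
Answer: 314160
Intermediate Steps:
a(f) = 2 + f (a(f) = (2 + f) + 0 = 2 + f)
H(P, T) = -6 (H(P, T) = 18/(-3) = 18*(-1/3) = -6)
s = -6
((530 - 1*(-785)) + s)*(a(4)*(-2*5*(-4))) = ((530 - 1*(-785)) - 6)*((2 + 4)*(-2*5*(-4))) = ((530 + 785) - 6)*(6*(-10*(-4))) = (1315 - 6)*(6*40) = 1309*240 = 314160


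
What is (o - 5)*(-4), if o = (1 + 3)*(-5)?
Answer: 100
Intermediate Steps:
o = -20 (o = 4*(-5) = -20)
(o - 5)*(-4) = (-20 - 5)*(-4) = -25*(-4) = 100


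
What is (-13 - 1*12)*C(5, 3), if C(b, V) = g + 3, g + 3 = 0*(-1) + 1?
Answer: -25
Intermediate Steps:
g = -2 (g = -3 + (0*(-1) + 1) = -3 + (0 + 1) = -3 + 1 = -2)
C(b, V) = 1 (C(b, V) = -2 + 3 = 1)
(-13 - 1*12)*C(5, 3) = (-13 - 1*12)*1 = (-13 - 12)*1 = -25*1 = -25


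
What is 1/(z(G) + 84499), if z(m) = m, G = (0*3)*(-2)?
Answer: 1/84499 ≈ 1.1834e-5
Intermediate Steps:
G = 0 (G = 0*(-2) = 0)
1/(z(G) + 84499) = 1/(0 + 84499) = 1/84499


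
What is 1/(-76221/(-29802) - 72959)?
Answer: -9934/724749299 ≈ -1.3707e-5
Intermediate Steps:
1/(-76221/(-29802) - 72959) = 1/(-76221*(-1/29802) - 72959) = 1/(25407/9934 - 72959) = 1/(-724749299/9934) = -9934/724749299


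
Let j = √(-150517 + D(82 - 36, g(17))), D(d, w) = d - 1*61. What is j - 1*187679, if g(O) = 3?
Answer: -187679 + 2*I*√37633 ≈ -1.8768e+5 + 387.98*I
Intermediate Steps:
D(d, w) = -61 + d (D(d, w) = d - 61 = -61 + d)
j = 2*I*√37633 (j = √(-150517 + (-61 + (82 - 36))) = √(-150517 + (-61 + 46)) = √(-150517 - 15) = √(-150532) = 2*I*√37633 ≈ 387.98*I)
j - 1*187679 = 2*I*√37633 - 1*187679 = 2*I*√37633 - 187679 = -187679 + 2*I*√37633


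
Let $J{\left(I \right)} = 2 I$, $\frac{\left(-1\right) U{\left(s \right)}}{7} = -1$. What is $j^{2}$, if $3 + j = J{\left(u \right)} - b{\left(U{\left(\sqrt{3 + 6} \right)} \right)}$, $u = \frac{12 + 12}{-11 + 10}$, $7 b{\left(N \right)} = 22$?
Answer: $\frac{143641}{49} \approx 2931.4$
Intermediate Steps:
$U{\left(s \right)} = 7$ ($U{\left(s \right)} = \left(-7\right) \left(-1\right) = 7$)
$b{\left(N \right)} = \frac{22}{7}$ ($b{\left(N \right)} = \frac{1}{7} \cdot 22 = \frac{22}{7}$)
$u = -24$ ($u = \frac{24}{-1} = 24 \left(-1\right) = -24$)
$j = - \frac{379}{7}$ ($j = -3 + \left(2 \left(-24\right) - \frac{22}{7}\right) = -3 - \frac{358}{7} = - \frac{379}{7} \approx -54.143$)
$j^{2} = \left(- \frac{379}{7}\right)^{2} = \frac{143641}{49}$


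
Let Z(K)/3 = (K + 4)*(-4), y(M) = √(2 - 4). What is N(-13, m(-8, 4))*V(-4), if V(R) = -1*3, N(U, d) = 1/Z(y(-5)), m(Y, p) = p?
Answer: 1/18 - I*√2/72 ≈ 0.055556 - 0.019642*I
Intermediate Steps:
y(M) = I*√2 (y(M) = √(-2) = I*√2)
Z(K) = -48 - 12*K (Z(K) = 3*((K + 4)*(-4)) = 3*((4 + K)*(-4)) = 3*(-16 - 4*K) = -48 - 12*K)
N(U, d) = 1/(-48 - 12*I*√2)
V(R) = -3
N(-13, m(-8, 4))*V(-4) = (I/(12*(√2 - 4*I)))*(-3) = -I/(4*(√2 - 4*I))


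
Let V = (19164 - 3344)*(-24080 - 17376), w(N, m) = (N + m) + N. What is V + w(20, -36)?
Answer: -655833916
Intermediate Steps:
w(N, m) = m + 2*N
V = -655833920 (V = 15820*(-41456) = -655833920)
V + w(20, -36) = -655833920 + (-36 + 2*20) = -655833920 + (-36 + 40) = -655833920 + 4 = -655833916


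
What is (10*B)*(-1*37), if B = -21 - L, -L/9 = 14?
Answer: -38850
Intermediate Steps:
L = -126 (L = -9*14 = -126)
B = 105 (B = -21 - 1*(-126) = -21 + 126 = 105)
(10*B)*(-1*37) = (10*105)*(-1*37) = 1050*(-37) = -38850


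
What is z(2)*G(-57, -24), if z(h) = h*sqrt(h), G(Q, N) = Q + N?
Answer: -162*sqrt(2) ≈ -229.10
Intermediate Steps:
G(Q, N) = N + Q
z(h) = h**(3/2)
z(2)*G(-57, -24) = 2**(3/2)*(-24 - 57) = (2*sqrt(2))*(-81) = -162*sqrt(2)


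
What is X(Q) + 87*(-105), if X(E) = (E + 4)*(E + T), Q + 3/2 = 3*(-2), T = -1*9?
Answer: -36309/4 ≈ -9077.3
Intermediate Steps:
T = -9
Q = -15/2 (Q = -3/2 + 3*(-2) = -3/2 - 6 = -15/2 ≈ -7.5000)
X(E) = (-9 + E)*(4 + E) (X(E) = (E + 4)*(E - 9) = (4 + E)*(-9 + E) = (-9 + E)*(4 + E))
X(Q) + 87*(-105) = (-36 + (-15/2)² - 5*(-15/2)) + 87*(-105) = (-36 + 225/4 + 75/2) - 9135 = 231/4 - 9135 = -36309/4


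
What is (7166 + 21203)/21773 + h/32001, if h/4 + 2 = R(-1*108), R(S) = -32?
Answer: 904875241/696757773 ≈ 1.2987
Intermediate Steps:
h = -136 (h = -8 + 4*(-32) = -8 - 128 = -136)
(7166 + 21203)/21773 + h/32001 = (7166 + 21203)/21773 - 136/32001 = 28369*(1/21773) - 136*1/32001 = 28369/21773 - 136/32001 = 904875241/696757773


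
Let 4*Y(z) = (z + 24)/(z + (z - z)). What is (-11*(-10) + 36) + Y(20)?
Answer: 2931/20 ≈ 146.55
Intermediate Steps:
Y(z) = (24 + z)/(4*z) (Y(z) = ((z + 24)/(z + (z - z)))/4 = ((24 + z)/(z + (z - z)))/4 = ((24 + z)/(z + 0))/4 = ((24 + z)/z)/4 = (24 + z)/(4*z))
(-11*(-10) + 36) + Y(20) = (-11*(-10) + 36) + (¼)*(24 + 20)/20 = (110 + 36) + (¼)*(1/20)*44 = 146 + 11/20 = 2931/20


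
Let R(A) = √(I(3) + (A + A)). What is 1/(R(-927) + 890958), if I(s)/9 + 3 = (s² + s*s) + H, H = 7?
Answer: 148493/132301026570 - I*√46/132301026570 ≈ 1.1224e-6 - 5.1264e-11*I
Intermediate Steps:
I(s) = 36 + 18*s² (I(s) = -27 + 9*((s² + s*s) + 7) = -27 + 9*((s² + s²) + 7) = -27 + 9*(2*s² + 7) = -27 + 9*(7 + 2*s²) = -27 + (63 + 18*s²) = 36 + 18*s²)
R(A) = √(198 + 2*A) (R(A) = √((36 + 18*3²) + (A + A)) = √((36 + 18*9) + 2*A) = √((36 + 162) + 2*A) = √(198 + 2*A))
1/(R(-927) + 890958) = 1/(√(198 + 2*(-927)) + 890958) = 1/(√(198 - 1854) + 890958) = 1/(√(-1656) + 890958) = 1/(6*I*√46 + 890958) = 1/(890958 + 6*I*√46)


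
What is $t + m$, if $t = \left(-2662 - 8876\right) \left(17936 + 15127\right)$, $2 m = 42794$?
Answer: $-381459497$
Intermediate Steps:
$m = 21397$ ($m = \frac{1}{2} \cdot 42794 = 21397$)
$t = -381480894$ ($t = \left(-11538\right) 33063 = -381480894$)
$t + m = -381480894 + 21397 = -381459497$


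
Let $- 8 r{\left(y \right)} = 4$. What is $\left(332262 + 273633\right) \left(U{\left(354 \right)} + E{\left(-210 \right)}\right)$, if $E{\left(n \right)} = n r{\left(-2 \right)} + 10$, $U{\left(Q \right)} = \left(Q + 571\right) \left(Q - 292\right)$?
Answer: $34817756175$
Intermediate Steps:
$U{\left(Q \right)} = \left(-292 + Q\right) \left(571 + Q\right)$ ($U{\left(Q \right)} = \left(571 + Q\right) \left(-292 + Q\right) = \left(-292 + Q\right) \left(571 + Q\right)$)
$r{\left(y \right)} = - \frac{1}{2}$ ($r{\left(y \right)} = \left(- \frac{1}{8}\right) 4 = - \frac{1}{2}$)
$E{\left(n \right)} = 10 - \frac{n}{2}$ ($E{\left(n \right)} = n \left(- \frac{1}{2}\right) + 10 = - \frac{n}{2} + 10 = 10 - \frac{n}{2}$)
$\left(332262 + 273633\right) \left(U{\left(354 \right)} + E{\left(-210 \right)}\right) = \left(332262 + 273633\right) \left(\left(-166732 + 354^{2} + 279 \cdot 354\right) + \left(10 - -105\right)\right) = 605895 \left(\left(-166732 + 125316 + 98766\right) + \left(10 + 105\right)\right) = 605895 \left(57350 + 115\right) = 605895 \cdot 57465 = 34817756175$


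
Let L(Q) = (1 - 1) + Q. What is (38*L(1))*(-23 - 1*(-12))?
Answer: -418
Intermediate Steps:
L(Q) = Q (L(Q) = 0 + Q = Q)
(38*L(1))*(-23 - 1*(-12)) = (38*1)*(-23 - 1*(-12)) = 38*(-23 + 12) = 38*(-11) = -418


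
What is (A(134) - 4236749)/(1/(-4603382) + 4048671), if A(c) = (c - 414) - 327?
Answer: -19506168337992/18637579205321 ≈ -1.0466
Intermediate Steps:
A(c) = -741 + c (A(c) = (-414 + c) - 327 = -741 + c)
(A(134) - 4236749)/(1/(-4603382) + 4048671) = ((-741 + 134) - 4236749)/(1/(-4603382) + 4048671) = (-607 - 4236749)/(-1/4603382 + 4048671) = -4237356/18637579205321/4603382 = -4237356*4603382/18637579205321 = -19506168337992/18637579205321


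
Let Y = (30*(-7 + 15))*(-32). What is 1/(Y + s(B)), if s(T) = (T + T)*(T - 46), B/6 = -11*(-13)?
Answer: 1/1385712 ≈ 7.2165e-7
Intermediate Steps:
Y = -7680 (Y = (30*8)*(-32) = 240*(-32) = -7680)
B = 858 (B = 6*(-11*(-13)) = 6*143 = 858)
s(T) = 2*T*(-46 + T) (s(T) = (2*T)*(-46 + T) = 2*T*(-46 + T))
1/(Y + s(B)) = 1/(-7680 + 2*858*(-46 + 858)) = 1/(-7680 + 2*858*812) = 1/(-7680 + 1393392) = 1/1385712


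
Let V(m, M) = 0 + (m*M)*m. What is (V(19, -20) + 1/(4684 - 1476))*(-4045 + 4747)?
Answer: -8129777409/1604 ≈ -5.0684e+6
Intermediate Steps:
V(m, M) = M*m**2 (V(m, M) = 0 + (M*m)*m = 0 + M*m**2 = M*m**2)
(V(19, -20) + 1/(4684 - 1476))*(-4045 + 4747) = (-20*19**2 + 1/(4684 - 1476))*(-4045 + 4747) = (-20*361 + 1/3208)*702 = (-7220 + 1/3208)*702 = -23161759/3208*702 = -8129777409/1604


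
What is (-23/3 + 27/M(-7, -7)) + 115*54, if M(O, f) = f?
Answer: 130168/21 ≈ 6198.5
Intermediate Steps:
(-23/3 + 27/M(-7, -7)) + 115*54 = (-23/3 + 27/(-7)) + 115*54 = (-23*1/3 + 27*(-1/7)) + 6210 = (-23/3 - 27/7) + 6210 = -242/21 + 6210 = 130168/21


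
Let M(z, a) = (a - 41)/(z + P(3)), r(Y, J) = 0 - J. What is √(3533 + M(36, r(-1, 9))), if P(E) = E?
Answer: √5371743/39 ≈ 59.428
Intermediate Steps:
r(Y, J) = -J
M(z, a) = (-41 + a)/(3 + z) (M(z, a) = (a - 41)/(z + 3) = (-41 + a)/(3 + z))
√(3533 + M(36, r(-1, 9))) = √(3533 + (-41 - 1*9)/(3 + 36)) = √(3533 + (-41 - 9)/39) = √(3533 + (1/39)*(-50)) = √(3533 - 50/39) = √(137737/39) = √5371743/39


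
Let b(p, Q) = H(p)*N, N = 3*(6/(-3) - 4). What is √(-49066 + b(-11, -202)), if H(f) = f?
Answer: 2*I*√12217 ≈ 221.06*I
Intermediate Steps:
N = -18 (N = 3*(6*(-⅓) - 4) = 3*(-2 - 4) = 3*(-6) = -18)
b(p, Q) = -18*p (b(p, Q) = p*(-18) = -18*p)
√(-49066 + b(-11, -202)) = √(-49066 - 18*(-11)) = √(-49066 + 198) = √(-48868) = 2*I*√12217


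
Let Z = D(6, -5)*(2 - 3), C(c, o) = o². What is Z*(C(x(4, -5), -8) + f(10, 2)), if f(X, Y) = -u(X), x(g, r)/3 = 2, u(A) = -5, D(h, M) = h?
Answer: -414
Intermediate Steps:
x(g, r) = 6 (x(g, r) = 3*2 = 6)
f(X, Y) = 5 (f(X, Y) = -1*(-5) = 5)
Z = -6 (Z = 6*(2 - 3) = 6*(-1) = -6)
Z*(C(x(4, -5), -8) + f(10, 2)) = -6*((-8)² + 5) = -6*(64 + 5) = -6*69 = -414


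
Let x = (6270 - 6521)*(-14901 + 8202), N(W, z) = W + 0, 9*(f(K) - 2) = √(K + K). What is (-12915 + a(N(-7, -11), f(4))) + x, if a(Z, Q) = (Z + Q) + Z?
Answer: 1668522 + 2*√2/9 ≈ 1.6685e+6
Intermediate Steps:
f(K) = 2 + √2*√K/9 (f(K) = 2 + √(K + K)/9 = 2 + √(2*K)/9 = 2 + (√2*√K)/9 = 2 + √2*√K/9)
N(W, z) = W
x = 1681449 (x = -251*(-6699) = 1681449)
a(Z, Q) = Q + 2*Z (a(Z, Q) = (Q + Z) + Z = Q + 2*Z)
(-12915 + a(N(-7, -11), f(4))) + x = (-12915 + ((2 + √2*√4/9) + 2*(-7))) + 1681449 = (-12915 + ((2 + (⅑)*√2*2) - 14)) + 1681449 = (-12915 + ((2 + 2*√2/9) - 14)) + 1681449 = (-12915 + (-12 + 2*√2/9)) + 1681449 = (-12927 + 2*√2/9) + 1681449 = 1668522 + 2*√2/9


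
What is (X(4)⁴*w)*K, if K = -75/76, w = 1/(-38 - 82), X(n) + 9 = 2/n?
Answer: 417605/9728 ≈ 42.928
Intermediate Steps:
X(n) = -9 + 2/n
w = -1/120 (w = 1/(-120) = -1/120 ≈ -0.0083333)
K = -75/76 (K = -75*1/76 = -75/76 ≈ -0.98684)
(X(4)⁴*w)*K = ((-9 + 2/4)⁴*(-1/120))*(-75/76) = ((-9 + 2*(¼))⁴*(-1/120))*(-75/76) = ((-9 + ½)⁴*(-1/120))*(-75/76) = ((-17/2)⁴*(-1/120))*(-75/76) = ((83521/16)*(-1/120))*(-75/76) = -83521/1920*(-75/76) = 417605/9728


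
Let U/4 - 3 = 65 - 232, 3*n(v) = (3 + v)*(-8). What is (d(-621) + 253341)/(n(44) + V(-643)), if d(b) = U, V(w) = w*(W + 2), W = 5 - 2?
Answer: -758055/10021 ≈ -75.647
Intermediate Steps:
n(v) = -8 - 8*v/3 (n(v) = ((3 + v)*(-8))/3 = (-24 - 8*v)/3 = -8 - 8*v/3)
W = 3
U = -656 (U = 12 + 4*(65 - 232) = 12 + 4*(-167) = 12 - 668 = -656)
V(w) = 5*w (V(w) = w*(3 + 2) = w*5 = 5*w)
d(b) = -656
(d(-621) + 253341)/(n(44) + V(-643)) = (-656 + 253341)/((-8 - 8/3*44) + 5*(-643)) = 252685/((-8 - 352/3) - 3215) = 252685/(-376/3 - 3215) = 252685/(-10021/3) = 252685*(-3/10021) = -758055/10021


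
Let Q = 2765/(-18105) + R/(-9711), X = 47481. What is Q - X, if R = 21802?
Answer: -556561310212/11721177 ≈ -47483.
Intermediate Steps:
Q = -28105075/11721177 (Q = 2765/(-18105) + 21802/(-9711) = 2765*(-1/18105) + 21802*(-1/9711) = -553/3621 - 21802/9711 = -28105075/11721177 ≈ -2.3978)
Q - X = -28105075/11721177 - 1*47481 = -28105075/11721177 - 47481 = -556561310212/11721177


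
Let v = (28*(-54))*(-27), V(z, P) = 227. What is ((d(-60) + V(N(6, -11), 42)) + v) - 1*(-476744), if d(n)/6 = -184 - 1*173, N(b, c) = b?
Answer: 515653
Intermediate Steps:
v = 40824 (v = -1512*(-27) = 40824)
d(n) = -2142 (d(n) = 6*(-184 - 1*173) = 6*(-184 - 173) = 6*(-357) = -2142)
((d(-60) + V(N(6, -11), 42)) + v) - 1*(-476744) = ((-2142 + 227) + 40824) - 1*(-476744) = (-1915 + 40824) + 476744 = 38909 + 476744 = 515653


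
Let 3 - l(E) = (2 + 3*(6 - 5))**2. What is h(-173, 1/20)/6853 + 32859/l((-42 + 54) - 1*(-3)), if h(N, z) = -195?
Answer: -20471547/13706 ≈ -1493.6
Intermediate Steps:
l(E) = -22 (l(E) = 3 - (2 + 3*(6 - 5))**2 = 3 - (2 + 3*1)**2 = 3 - (2 + 3)**2 = 3 - 1*5**2 = 3 - 1*25 = 3 - 25 = -22)
h(-173, 1/20)/6853 + 32859/l((-42 + 54) - 1*(-3)) = -195/6853 + 32859/(-22) = -195*1/6853 + 32859*(-1/22) = -195/6853 - 32859/22 = -20471547/13706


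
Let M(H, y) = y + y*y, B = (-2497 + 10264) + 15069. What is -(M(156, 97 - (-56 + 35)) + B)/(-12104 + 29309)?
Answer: -36878/17205 ≈ -2.1434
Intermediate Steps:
B = 22836 (B = 7767 + 15069 = 22836)
M(H, y) = y + y**2
-(M(156, 97 - (-56 + 35)) + B)/(-12104 + 29309) = -((97 - (-56 + 35))*(1 + (97 - (-56 + 35))) + 22836)/(-12104 + 29309) = -((97 - 1*(-21))*(1 + (97 - 1*(-21))) + 22836)/17205 = -((97 + 21)*(1 + (97 + 21)) + 22836)/17205 = -(118*(1 + 118) + 22836)/17205 = -(118*119 + 22836)/17205 = -(14042 + 22836)/17205 = -36878/17205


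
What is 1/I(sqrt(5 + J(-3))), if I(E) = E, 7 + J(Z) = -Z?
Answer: 1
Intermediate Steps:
J(Z) = -7 - Z
1/I(sqrt(5 + J(-3))) = 1/(sqrt(5 + (-7 - 1*(-3)))) = 1/(sqrt(5 + (-7 + 3))) = 1/(sqrt(5 - 4)) = 1/(sqrt(1)) = 1/1 = 1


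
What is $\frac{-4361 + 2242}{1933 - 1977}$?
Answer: $\frac{2119}{44} \approx 48.159$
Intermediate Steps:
$\frac{-4361 + 2242}{1933 - 1977} = - \frac{2119}{1933 - 1977} = - \frac{2119}{-44} = \left(-2119\right) \left(- \frac{1}{44}\right) = \frac{2119}{44}$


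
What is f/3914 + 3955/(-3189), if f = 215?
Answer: -14794235/12481746 ≈ -1.1853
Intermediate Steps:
f/3914 + 3955/(-3189) = 215/3914 + 3955/(-3189) = 215*(1/3914) + 3955*(-1/3189) = 215/3914 - 3955/3189 = -14794235/12481746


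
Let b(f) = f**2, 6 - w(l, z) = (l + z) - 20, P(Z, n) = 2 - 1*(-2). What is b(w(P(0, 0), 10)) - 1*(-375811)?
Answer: 375955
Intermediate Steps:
P(Z, n) = 4 (P(Z, n) = 2 + 2 = 4)
w(l, z) = 26 - l - z (w(l, z) = 6 - ((l + z) - 20) = 6 - (-20 + l + z) = 6 + (20 - l - z) = 26 - l - z)
b(w(P(0, 0), 10)) - 1*(-375811) = (26 - 1*4 - 1*10)**2 - 1*(-375811) = (26 - 4 - 10)**2 + 375811 = 12**2 + 375811 = 144 + 375811 = 375955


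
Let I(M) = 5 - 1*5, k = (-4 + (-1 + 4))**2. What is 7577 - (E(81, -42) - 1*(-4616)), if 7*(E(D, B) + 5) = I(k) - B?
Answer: 2960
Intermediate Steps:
k = 1 (k = (-4 + 3)**2 = (-1)**2 = 1)
I(M) = 0 (I(M) = 5 - 5 = 0)
E(D, B) = -5 - B/7 (E(D, B) = -5 + (0 - B)/7 = -5 + (-B)/7 = -5 - B/7)
7577 - (E(81, -42) - 1*(-4616)) = 7577 - ((-5 - 1/7*(-42)) - 1*(-4616)) = 7577 - ((-5 + 6) + 4616) = 7577 - (1 + 4616) = 7577 - 1*4617 = 7577 - 4617 = 2960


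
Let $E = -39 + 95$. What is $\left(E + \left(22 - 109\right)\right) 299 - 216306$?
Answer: $-225575$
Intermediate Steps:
$E = 56$
$\left(E + \left(22 - 109\right)\right) 299 - 216306 = \left(56 + \left(22 - 109\right)\right) 299 - 216306 = \left(56 - 87\right) 299 - 216306 = \left(-31\right) 299 - 216306 = -9269 - 216306 = -225575$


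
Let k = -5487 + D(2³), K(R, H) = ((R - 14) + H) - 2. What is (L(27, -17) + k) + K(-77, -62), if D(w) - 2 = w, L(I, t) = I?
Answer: -5605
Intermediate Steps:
D(w) = 2 + w
K(R, H) = -16 + H + R (K(R, H) = ((-14 + R) + H) - 2 = (-14 + H + R) - 2 = -16 + H + R)
k = -5477 (k = -5487 + (2 + 2³) = -5487 + (2 + 8) = -5487 + 10 = -5477)
(L(27, -17) + k) + K(-77, -62) = (27 - 5477) + (-16 - 62 - 77) = -5450 - 155 = -5605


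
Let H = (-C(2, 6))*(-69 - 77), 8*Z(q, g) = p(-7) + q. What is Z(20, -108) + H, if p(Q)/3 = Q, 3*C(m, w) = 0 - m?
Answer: -2339/24 ≈ -97.458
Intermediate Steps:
C(m, w) = -m/3 (C(m, w) = (0 - m)/3 = (-m)/3 = -m/3)
p(Q) = 3*Q
Z(q, g) = -21/8 + q/8 (Z(q, g) = (3*(-7) + q)/8 = (-21 + q)/8 = -21/8 + q/8)
H = -292/3 (H = (-(-1)*2/3)*(-69 - 77) = -1*(-⅔)*(-146) = (⅔)*(-146) = -292/3 ≈ -97.333)
Z(20, -108) + H = (-21/8 + (⅛)*20) - 292/3 = (-21/8 + 5/2) - 292/3 = -⅛ - 292/3 = -2339/24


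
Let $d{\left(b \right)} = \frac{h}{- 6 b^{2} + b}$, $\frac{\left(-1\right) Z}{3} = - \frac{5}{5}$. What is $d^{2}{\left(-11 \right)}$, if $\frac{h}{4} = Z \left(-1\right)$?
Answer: $\frac{144}{543169} \approx 0.00026511$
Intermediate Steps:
$Z = 3$ ($Z = - 3 \left(- \frac{5}{5}\right) = - 3 \left(\left(-5\right) \frac{1}{5}\right) = \left(-3\right) \left(-1\right) = 3$)
$h = -12$ ($h = 4 \cdot 3 \left(-1\right) = 4 \left(-3\right) = -12$)
$d{\left(b \right)} = - \frac{12}{b - 6 b^{2}}$ ($d{\left(b \right)} = - \frac{12}{- 6 b^{2} + b} = - \frac{12}{b - 6 b^{2}}$)
$d^{2}{\left(-11 \right)} = \left(\frac{12}{\left(-11\right) \left(-1 + 6 \left(-11\right)\right)}\right)^{2} = \left(12 \left(- \frac{1}{11}\right) \frac{1}{-1 - 66}\right)^{2} = \left(12 \left(- \frac{1}{11}\right) \frac{1}{-67}\right)^{2} = \left(12 \left(- \frac{1}{11}\right) \left(- \frac{1}{67}\right)\right)^{2} = \left(\frac{12}{737}\right)^{2} = \frac{144}{543169}$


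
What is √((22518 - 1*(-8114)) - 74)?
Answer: √30558 ≈ 174.81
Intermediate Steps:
√((22518 - 1*(-8114)) - 74) = √((22518 + 8114) - 74) = √(30632 - 74) = √30558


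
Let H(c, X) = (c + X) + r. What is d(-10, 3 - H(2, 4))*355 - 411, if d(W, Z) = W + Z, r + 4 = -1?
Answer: -3251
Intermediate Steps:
r = -5 (r = -4 - 1 = -5)
H(c, X) = -5 + X + c (H(c, X) = (c + X) - 5 = (X + c) - 5 = -5 + X + c)
d(-10, 3 - H(2, 4))*355 - 411 = (-10 + (3 - (-5 + 4 + 2)))*355 - 411 = (-10 + (3 - 1*1))*355 - 411 = (-10 + (3 - 1))*355 - 411 = (-10 + 2)*355 - 411 = -8*355 - 411 = -2840 - 411 = -3251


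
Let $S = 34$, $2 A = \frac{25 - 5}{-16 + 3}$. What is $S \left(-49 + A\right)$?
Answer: $- \frac{21998}{13} \approx -1692.2$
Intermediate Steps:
$A = - \frac{10}{13}$ ($A = \frac{\left(25 - 5\right) \frac{1}{-16 + 3}}{2} = \frac{20 \frac{1}{-13}}{2} = \frac{20 \left(- \frac{1}{13}\right)}{2} = \frac{1}{2} \left(- \frac{20}{13}\right) = - \frac{10}{13} \approx -0.76923$)
$S \left(-49 + A\right) = 34 \left(-49 - \frac{10}{13}\right) = 34 \left(- \frac{647}{13}\right) = - \frac{21998}{13}$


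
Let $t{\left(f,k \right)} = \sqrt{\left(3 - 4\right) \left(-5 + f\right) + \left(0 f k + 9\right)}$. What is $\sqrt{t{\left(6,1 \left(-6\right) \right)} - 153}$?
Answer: $\sqrt{-153 + 2 \sqrt{2}} \approx 12.254 i$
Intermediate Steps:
$t{\left(f,k \right)} = \sqrt{14 - f}$ ($t{\left(f,k \right)} = \sqrt{- (-5 + f) + \left(0 k + 9\right)} = \sqrt{\left(5 - f\right) + \left(0 + 9\right)} = \sqrt{\left(5 - f\right) + 9} = \sqrt{14 - f}$)
$\sqrt{t{\left(6,1 \left(-6\right) \right)} - 153} = \sqrt{\sqrt{14 - 6} - 153} = \sqrt{\sqrt{8} - 153} = \sqrt{2 \sqrt{2} - 153} = \sqrt{-153 + 2 \sqrt{2}}$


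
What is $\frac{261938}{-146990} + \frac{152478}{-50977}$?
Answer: $- \frac{17882777323}{3746554615} \approx -4.7731$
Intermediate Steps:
$\frac{261938}{-146990} + \frac{152478}{-50977} = 261938 \left(- \frac{1}{146990}\right) + 152478 \left(- \frac{1}{50977}\right) = - \frac{130969}{73495} - \frac{152478}{50977} = - \frac{17882777323}{3746554615}$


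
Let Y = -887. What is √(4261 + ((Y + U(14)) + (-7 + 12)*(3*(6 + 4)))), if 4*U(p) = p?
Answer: √14110/2 ≈ 59.393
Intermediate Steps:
U(p) = p/4
√(4261 + ((Y + U(14)) + (-7 + 12)*(3*(6 + 4)))) = √(4261 + ((-887 + (¼)*14) + (-7 + 12)*(3*(6 + 4)))) = √(4261 + ((-887 + 7/2) + 5*(3*10))) = √(4261 + (-1767/2 + 5*30)) = √(4261 + (-1767/2 + 150)) = √(4261 - 1467/2) = √(7055/2) = √14110/2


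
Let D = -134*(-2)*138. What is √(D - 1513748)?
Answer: 2*I*√369191 ≈ 1215.2*I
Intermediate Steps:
D = 36984 (D = 268*138 = 36984)
√(D - 1513748) = √(36984 - 1513748) = √(-1476764) = 2*I*√369191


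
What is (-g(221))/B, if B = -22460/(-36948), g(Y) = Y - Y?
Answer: 0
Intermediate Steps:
g(Y) = 0
B = 5615/9237 (B = -22460*(-1/36948) = 5615/9237 ≈ 0.60788)
(-g(221))/B = (-1*0)/(5615/9237) = 0*(9237/5615) = 0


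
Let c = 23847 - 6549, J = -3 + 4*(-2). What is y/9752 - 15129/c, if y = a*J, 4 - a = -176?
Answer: -1262417/1171459 ≈ -1.0776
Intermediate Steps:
a = 180 (a = 4 - 1*(-176) = 4 + 176 = 180)
J = -11 (J = -3 - 8 = -11)
c = 17298
y = -1980 (y = 180*(-11) = -1980)
y/9752 - 15129/c = -1980/9752 - 15129/17298 = -1980*1/9752 - 15129*1/17298 = -495/2438 - 1681/1922 = -1262417/1171459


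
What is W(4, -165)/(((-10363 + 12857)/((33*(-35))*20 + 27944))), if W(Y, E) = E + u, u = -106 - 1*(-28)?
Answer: -588546/1247 ≈ -471.97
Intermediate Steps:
u = -78 (u = -106 + 28 = -78)
W(Y, E) = -78 + E (W(Y, E) = E - 78 = -78 + E)
W(4, -165)/(((-10363 + 12857)/((33*(-35))*20 + 27944))) = (-78 - 165)/(((-10363 + 12857)/((33*(-35))*20 + 27944))) = -243/(2494/(-1155*20 + 27944)) = -243/(2494/(-23100 + 27944)) = -243/(2494/4844) = -243/(2494*(1/4844)) = -243/1247/2422 = -243*2422/1247 = -588546/1247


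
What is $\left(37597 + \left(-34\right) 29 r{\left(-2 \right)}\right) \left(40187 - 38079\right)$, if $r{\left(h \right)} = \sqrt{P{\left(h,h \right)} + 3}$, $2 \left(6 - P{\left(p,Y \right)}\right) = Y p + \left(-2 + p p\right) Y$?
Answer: $73019012$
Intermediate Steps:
$P{\left(p,Y \right)} = 6 - \frac{Y p}{2} - \frac{Y \left(-2 + p^{2}\right)}{2}$ ($P{\left(p,Y \right)} = 6 - \frac{Y p + \left(-2 + p p\right) Y}{2} = 6 - \frac{Y p + \left(-2 + p^{2}\right) Y}{2} = 6 - \frac{Y p + Y \left(-2 + p^{2}\right)}{2} = 6 - \left(\frac{Y p}{2} + \frac{Y \left(-2 + p^{2}\right)}{2}\right) = 6 - \frac{Y p}{2} - \frac{Y \left(-2 + p^{2}\right)}{2}$)
$r{\left(h \right)} = \sqrt{9 + h - \frac{h^{2}}{2} - \frac{h^{3}}{2}}$ ($r{\left(h \right)} = \sqrt{\left(6 + h - \frac{h h}{2} - \frac{h h^{2}}{2}\right) + 3} = \sqrt{\left(6 + h - \frac{h^{2}}{2} - \frac{h^{3}}{2}\right) + 3} = \sqrt{9 + h - \frac{h^{2}}{2} - \frac{h^{3}}{2}}$)
$\left(37597 + \left(-34\right) 29 r{\left(-2 \right)}\right) \left(40187 - 38079\right) = \left(37597 + \left(-34\right) 29 \frac{\sqrt{36 - 2 \left(-2\right)^{2} - 2 \left(-2\right)^{3} + 4 \left(-2\right)}}{2}\right) \left(40187 - 38079\right) = \left(37597 - 986 \frac{\sqrt{36 - 8 - -16 - 8}}{2}\right) 2108 = \left(37597 - 986 \frac{\sqrt{36 - 8 + 16 - 8}}{2}\right) 2108 = \left(37597 - 986 \frac{\sqrt{36}}{2}\right) 2108 = \left(37597 - 986 \cdot \frac{1}{2} \cdot 6\right) 2108 = \left(37597 - 2958\right) 2108 = 34639 \cdot 2108 = 73019012$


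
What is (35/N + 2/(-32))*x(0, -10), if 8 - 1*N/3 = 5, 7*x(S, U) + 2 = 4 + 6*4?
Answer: 7163/504 ≈ 14.212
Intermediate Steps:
x(S, U) = 26/7 (x(S, U) = -2/7 + (4 + 6*4)/7 = -2/7 + (4 + 24)/7 = -2/7 + (1/7)*28 = -2/7 + 4 = 26/7)
N = 9 (N = 24 - 3*5 = 24 - 15 = 9)
(35/N + 2/(-32))*x(0, -10) = (35/9 + 2/(-32))*(26/7) = (35*(1/9) + 2*(-1/32))*(26/7) = (35/9 - 1/16)*(26/7) = (551/144)*(26/7) = 7163/504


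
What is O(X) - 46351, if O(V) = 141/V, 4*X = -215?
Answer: -9966029/215 ≈ -46354.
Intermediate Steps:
X = -215/4 (X = (¼)*(-215) = -215/4 ≈ -53.750)
O(X) - 46351 = 141/(-215/4) - 46351 = 141*(-4/215) - 46351 = -564/215 - 46351 = -9966029/215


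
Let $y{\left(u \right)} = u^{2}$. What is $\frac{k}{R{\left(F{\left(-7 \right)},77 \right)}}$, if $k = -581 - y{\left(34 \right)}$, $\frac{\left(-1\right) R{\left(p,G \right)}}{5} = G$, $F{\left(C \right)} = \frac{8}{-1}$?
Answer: $\frac{1737}{385} \approx 4.5117$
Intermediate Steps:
$F{\left(C \right)} = -8$ ($F{\left(C \right)} = 8 \left(-1\right) = -8$)
$R{\left(p,G \right)} = - 5 G$
$k = -1737$ ($k = -581 - 34^{2} = -581 - 1156 = -1737$)
$\frac{k}{R{\left(F{\left(-7 \right)},77 \right)}} = - \frac{1737}{\left(-5\right) 77} = - \frac{1737}{-385} = \left(-1737\right) \left(- \frac{1}{385}\right) = \frac{1737}{385}$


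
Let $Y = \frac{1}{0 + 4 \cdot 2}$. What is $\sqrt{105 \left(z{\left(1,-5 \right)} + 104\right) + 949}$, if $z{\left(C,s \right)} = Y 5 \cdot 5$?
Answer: $\frac{\sqrt{195154}}{4} \approx 110.44$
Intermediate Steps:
$Y = \frac{1}{8}$ ($Y = \frac{1}{0 + 8} = \frac{1}{8} \approx 0.125$)
$z{\left(C,s \right)} = \frac{25}{8}$ ($z{\left(C,s \right)} = \frac{1}{8} \cdot 5 \cdot 5 = \frac{5}{8} \cdot 5 = \frac{25}{8}$)
$\sqrt{105 \left(z{\left(1,-5 \right)} + 104\right) + 949} = \sqrt{105 \left(\frac{25}{8} + 104\right) + 949} = \sqrt{105 \cdot \frac{857}{8} + 949} = \sqrt{\frac{89985}{8} + 949} = \sqrt{\frac{97577}{8}} = \frac{\sqrt{195154}}{4}$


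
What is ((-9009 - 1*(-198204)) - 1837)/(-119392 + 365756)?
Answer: 93679/123182 ≈ 0.76049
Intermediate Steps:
((-9009 - 1*(-198204)) - 1837)/(-119392 + 365756) = ((-9009 + 198204) - 1837)/246364 = (189195 - 1837)*(1/246364) = 187358*(1/246364) = 93679/123182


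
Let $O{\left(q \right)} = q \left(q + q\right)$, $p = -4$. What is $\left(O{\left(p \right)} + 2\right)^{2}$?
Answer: $1156$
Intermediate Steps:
$O{\left(q \right)} = 2 q^{2}$ ($O{\left(q \right)} = q 2 q = 2 q^{2}$)
$\left(O{\left(p \right)} + 2\right)^{2} = \left(2 \left(-4\right)^{2} + 2\right)^{2} = \left(2 \cdot 16 + 2\right)^{2} = \left(32 + 2\right)^{2} = 34^{2} = 1156$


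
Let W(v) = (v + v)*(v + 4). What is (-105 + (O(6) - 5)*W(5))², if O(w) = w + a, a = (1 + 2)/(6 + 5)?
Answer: 11025/121 ≈ 91.116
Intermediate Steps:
a = 3/11 ≈ 0.27273
W(v) = 2*v*(4 + v) (W(v) = (2*v)*(4 + v) = 2*v*(4 + v))
O(w) = 3/11 + w (O(w) = w + 3/11 = 3/11 + w)
(-105 + (O(6) - 5)*W(5))² = (-105 + ((3/11 + 6) - 5)*(2*5*(4 + 5)))² = (-105 + (69/11 - 5)*(2*5*9))² = (-105 + (14/11)*90)² = (-105 + 1260/11)² = (105/11)² = 11025/121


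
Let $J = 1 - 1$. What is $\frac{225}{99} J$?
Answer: $0$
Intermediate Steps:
$J = 0$ ($J = 1 - 1 = 0$)
$\frac{225}{99} J = \frac{225}{99} \cdot 0 = 225 \cdot \frac{1}{99} \cdot 0 = \frac{25}{11} \cdot 0 = 0$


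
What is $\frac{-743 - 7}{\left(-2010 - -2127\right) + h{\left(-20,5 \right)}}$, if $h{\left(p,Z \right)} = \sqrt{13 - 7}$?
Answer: $- \frac{29250}{4561} + \frac{250 \sqrt{6}}{4561} \approx -6.2788$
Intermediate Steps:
$h{\left(p,Z \right)} = \sqrt{6}$
$\frac{-743 - 7}{\left(-2010 - -2127\right) + h{\left(-20,5 \right)}} = \frac{-743 - 7}{\left(-2010 - -2127\right) + \sqrt{6}} = - \frac{750}{\left(-2010 + 2127\right) + \sqrt{6}} = - \frac{750}{117 + \sqrt{6}}$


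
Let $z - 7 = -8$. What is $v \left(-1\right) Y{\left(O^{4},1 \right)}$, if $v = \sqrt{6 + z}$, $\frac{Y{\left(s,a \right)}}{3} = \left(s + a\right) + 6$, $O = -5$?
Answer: $- 1896 \sqrt{5} \approx -4239.6$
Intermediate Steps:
$z = -1$ ($z = 7 - 8 = -1$)
$Y{\left(s,a \right)} = 18 + 3 a + 3 s$ ($Y{\left(s,a \right)} = 3 \left(\left(s + a\right) + 6\right) = 3 \left(\left(a + s\right) + 6\right) = 3 \left(6 + a + s\right) = 18 + 3 a + 3 s$)
$v = \sqrt{5}$ ($v = \sqrt{6 - 1} = \sqrt{5} \approx 2.2361$)
$v \left(-1\right) Y{\left(O^{4},1 \right)} = \sqrt{5} \left(-1\right) \left(18 + 3 \cdot 1 + 3 \left(-5\right)^{4}\right) = - \sqrt{5} \left(18 + 3 + 3 \cdot 625\right) = - \sqrt{5} \left(18 + 3 + 1875\right) = - \sqrt{5} \cdot 1896 = - 1896 \sqrt{5}$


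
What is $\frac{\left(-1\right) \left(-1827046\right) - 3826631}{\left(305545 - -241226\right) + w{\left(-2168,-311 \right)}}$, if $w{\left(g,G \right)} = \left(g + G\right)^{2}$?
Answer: $- \frac{1999585}{6692212} \approx -0.29879$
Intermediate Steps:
$w{\left(g,G \right)} = \left(G + g\right)^{2}$
$\frac{\left(-1\right) \left(-1827046\right) - 3826631}{\left(305545 - -241226\right) + w{\left(-2168,-311 \right)}} = \frac{\left(-1\right) \left(-1827046\right) - 3826631}{\left(305545 - -241226\right) + \left(-311 - 2168\right)^{2}} = \frac{1827046 - 3826631}{\left(305545 + 241226\right) + \left(-2479\right)^{2}} = - \frac{1999585}{546771 + 6145441} = - \frac{1999585}{6692212}$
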